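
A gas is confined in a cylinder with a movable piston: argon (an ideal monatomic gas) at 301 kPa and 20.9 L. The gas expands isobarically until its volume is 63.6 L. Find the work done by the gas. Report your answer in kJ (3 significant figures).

W ≈ 12.9 kJ

Isobaric: W = P ΔV.
W = (301 kPa)(63.6 − 20.9 L) = (301)(42.7) = 12853 J.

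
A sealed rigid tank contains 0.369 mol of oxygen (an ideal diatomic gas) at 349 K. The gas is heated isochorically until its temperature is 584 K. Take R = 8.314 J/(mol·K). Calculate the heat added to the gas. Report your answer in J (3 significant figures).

Constant volume ⇒ W = 0, so Q = ΔU = nCᵥΔT with Cᵥ = 5R/2 = 20.79 J/(mol·K).
ΔU = (0.369)(20.79)(584 − 349) = 1802 J.

Q ≈ 1800 J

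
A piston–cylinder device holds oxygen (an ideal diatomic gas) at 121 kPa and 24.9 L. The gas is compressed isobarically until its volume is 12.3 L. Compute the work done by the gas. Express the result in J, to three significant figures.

W ≈ -1520 J

Isobaric: W = P ΔV.
W = (121 kPa)(12.3 − 24.9 L) = (121)(-12.6) = -1525 J.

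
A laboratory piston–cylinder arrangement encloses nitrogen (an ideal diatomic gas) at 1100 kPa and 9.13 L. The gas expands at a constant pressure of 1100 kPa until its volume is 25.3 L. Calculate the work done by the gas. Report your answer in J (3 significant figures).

W ≈ 17800 J

Isobaric: W = P ΔV.
W = (1100 kPa)(25.3 − 9.13 L) = (1100)(16.17) = 17787 J.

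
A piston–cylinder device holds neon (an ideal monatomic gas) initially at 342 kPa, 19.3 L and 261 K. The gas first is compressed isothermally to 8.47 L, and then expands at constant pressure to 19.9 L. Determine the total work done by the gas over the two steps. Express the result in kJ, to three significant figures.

W_total ≈ 3.47 kJ

Step 1 (isothermal): W = P₁V₁ ln(V₂/V₁) = (6601) ln(8.47/19.3) = -5436 J.
After step 1: P = 779.3 kPa, V = 8.47 L, T = 261 K.
Step 2 (isobaric): W = PΔV = (779.3 kPa)(19.9 − 8.47 L) = 8907 J.
W_total = -5436 + 8907 = 3471 J.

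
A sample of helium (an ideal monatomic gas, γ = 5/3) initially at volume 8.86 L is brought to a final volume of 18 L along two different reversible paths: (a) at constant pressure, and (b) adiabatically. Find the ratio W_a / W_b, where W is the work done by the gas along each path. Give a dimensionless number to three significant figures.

W_a / W_b ≈ 1.83

Path (a) isobaric: W = P₁(V₂ − V₁) → W_a/(P₁V₁) = 1.032.
Path (b) adiabatic: W = P₁V₁(1 − (V₁/V₂)^(γ−1))/(γ−1) → W_b/(P₁V₁) = 0.5649.
W_a / W_b = 1.032 / 0.5649 = 1.826.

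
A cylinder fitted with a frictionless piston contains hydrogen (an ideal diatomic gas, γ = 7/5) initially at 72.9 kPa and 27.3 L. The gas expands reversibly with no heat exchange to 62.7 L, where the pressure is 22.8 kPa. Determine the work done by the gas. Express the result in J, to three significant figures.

W ≈ 1400 J

Adiabatic: W = (P₁V₁ − P₂V₂)/(γ − 1) with γ = 7/5.
P₁V₁ = 1990 J, P₂V₂ = 1430 J.
W = (1990 − 1430) / 0.4 = 1402 J.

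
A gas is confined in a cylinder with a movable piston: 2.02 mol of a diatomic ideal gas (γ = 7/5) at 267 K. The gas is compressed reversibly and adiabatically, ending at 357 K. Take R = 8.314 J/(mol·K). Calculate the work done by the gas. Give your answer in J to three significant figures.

W ≈ -3780 J

Adiabatic ⇒ Q = 0, so W_by = −ΔU = nCᵥ(T₁ − T₂).
Cᵥ = 5R/2 = 20.79 J/(mol·K).
W = (2.02)(20.79)(267 − 357) = -3779 J.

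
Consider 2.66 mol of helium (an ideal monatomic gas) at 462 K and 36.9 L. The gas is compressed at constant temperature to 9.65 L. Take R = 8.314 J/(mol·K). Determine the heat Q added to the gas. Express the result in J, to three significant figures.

Isothermal ⇒ ΔU = 0, so Q = W = nRT ln(V₂/V₁).
Q = (2.66)(8.314)(462) ln(9.65/36.9) = 10217 × -1.341 = -13704 J.

Q ≈ -13700 J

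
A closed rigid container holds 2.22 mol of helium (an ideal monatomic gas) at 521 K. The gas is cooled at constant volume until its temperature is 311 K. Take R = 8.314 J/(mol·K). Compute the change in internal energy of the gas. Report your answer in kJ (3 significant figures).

ΔU ≈ -5.81 kJ

Constant volume ⇒ W = 0, so Q = ΔU = nCᵥΔT with Cᵥ = 3R/2 = 12.47 J/(mol·K).
ΔU = (2.22)(12.47)(311 − 521) = -5814 J.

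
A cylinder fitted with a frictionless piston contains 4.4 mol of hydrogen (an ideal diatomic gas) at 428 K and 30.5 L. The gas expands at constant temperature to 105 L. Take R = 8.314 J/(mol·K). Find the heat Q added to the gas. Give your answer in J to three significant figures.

Q ≈ 19400 J

Isothermal ⇒ ΔU = 0, so Q = W = nRT ln(V₂/V₁).
Q = (4.4)(8.314)(428) ln(105/30.5) = 15657 × 1.236 = 19356 J.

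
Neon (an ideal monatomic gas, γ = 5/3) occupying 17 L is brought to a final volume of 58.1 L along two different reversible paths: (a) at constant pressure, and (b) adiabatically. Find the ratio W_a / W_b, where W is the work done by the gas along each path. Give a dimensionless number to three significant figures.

W_a / W_b ≈ 2.88

Path (a) isobaric: W = P₁(V₂ − V₁) → W_a/(P₁V₁) = 2.418.
Path (b) adiabatic: W = P₁V₁(1 − (V₁/V₂)^(γ−1))/(γ−1) → W_b/(P₁V₁) = 0.8389.
W_a / W_b = 2.418 / 0.8389 = 2.882.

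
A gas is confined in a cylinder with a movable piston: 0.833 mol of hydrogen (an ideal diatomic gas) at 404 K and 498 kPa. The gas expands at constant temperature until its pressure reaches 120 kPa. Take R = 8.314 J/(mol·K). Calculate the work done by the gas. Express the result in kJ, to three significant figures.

Isothermal process: W = nRT ln(V₂/V₁) = nRT ln(P₁/P₂).
W = (0.833)(8.314)(404) × ln(498/120)
  = 2798 × ln(4.15) = 2798 × 1.423
W_by_gas = 3982 J.

W ≈ 3.98 kJ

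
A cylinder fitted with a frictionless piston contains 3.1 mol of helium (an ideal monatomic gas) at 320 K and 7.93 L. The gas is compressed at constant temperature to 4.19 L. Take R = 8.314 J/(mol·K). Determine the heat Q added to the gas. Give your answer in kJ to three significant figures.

Q ≈ -5.26 kJ

Isothermal ⇒ ΔU = 0, so Q = W = nRT ln(V₂/V₁).
Q = (3.1)(8.314)(320) ln(4.19/7.93) = 8247 × -0.638 = -5262 J.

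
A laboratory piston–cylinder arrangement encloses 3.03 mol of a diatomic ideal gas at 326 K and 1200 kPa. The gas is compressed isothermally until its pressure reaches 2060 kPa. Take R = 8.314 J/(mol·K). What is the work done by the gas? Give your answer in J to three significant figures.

Isothermal process: W = nRT ln(V₂/V₁) = nRT ln(P₁/P₂).
W = (3.03)(8.314)(326) × ln(1200/2060)
  = 8212 × ln(0.5825) = 8212 × -0.5404
W_by_gas = -4438 J.

W ≈ -4440 J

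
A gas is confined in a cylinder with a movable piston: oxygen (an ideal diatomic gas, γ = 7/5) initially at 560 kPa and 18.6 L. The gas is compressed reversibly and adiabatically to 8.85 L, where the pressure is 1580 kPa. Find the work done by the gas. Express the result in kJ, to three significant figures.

Adiabatic: W = (P₁V₁ − P₂V₂)/(γ − 1) with γ = 7/5.
P₁V₁ = 10416 J, P₂V₂ = 13983 J.
W = (10416 − 13983) / 0.4 = -8918 J.

W ≈ -8.92 kJ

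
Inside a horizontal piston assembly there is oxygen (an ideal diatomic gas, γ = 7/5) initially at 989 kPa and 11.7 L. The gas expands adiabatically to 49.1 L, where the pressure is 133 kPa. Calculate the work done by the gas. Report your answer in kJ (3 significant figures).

Adiabatic: W = (P₁V₁ − P₂V₂)/(γ − 1) with γ = 7/5.
P₁V₁ = 11571 J, P₂V₂ = 6530 J.
W = (11571 − 6530) / 0.4 = 12602 J.

W ≈ 12.6 kJ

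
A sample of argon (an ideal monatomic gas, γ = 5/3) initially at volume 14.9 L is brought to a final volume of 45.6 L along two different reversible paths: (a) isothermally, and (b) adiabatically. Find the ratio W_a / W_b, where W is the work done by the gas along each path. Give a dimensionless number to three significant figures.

Path (a) isothermal: W = P₁V₁ ln(V₂/V₁) → W_a/(P₁V₁) = 1.119.
Path (b) adiabatic: W = P₁V₁(1 − (V₁/V₂)^(γ−1))/(γ−1) → W_b/(P₁V₁) = 0.7884.
W_a / W_b = 1.119 / 0.7884 = 1.419.

W_a / W_b ≈ 1.42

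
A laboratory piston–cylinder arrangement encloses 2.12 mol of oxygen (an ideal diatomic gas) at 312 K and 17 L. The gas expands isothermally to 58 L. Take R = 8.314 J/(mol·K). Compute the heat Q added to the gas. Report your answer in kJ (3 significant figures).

Isothermal ⇒ ΔU = 0, so Q = W = nRT ln(V₂/V₁).
Q = (2.12)(8.314)(312) ln(58/17) = 5499 × 1.227 = 6749 J.

Q ≈ 6.75 kJ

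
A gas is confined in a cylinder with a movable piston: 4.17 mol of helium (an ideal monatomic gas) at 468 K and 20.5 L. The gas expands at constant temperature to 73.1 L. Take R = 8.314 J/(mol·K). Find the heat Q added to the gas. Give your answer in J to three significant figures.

Isothermal ⇒ ΔU = 0, so Q = W = nRT ln(V₂/V₁).
Q = (4.17)(8.314)(468) ln(73.1/20.5) = 16225 × 1.271 = 20629 J.

Q ≈ 20600 J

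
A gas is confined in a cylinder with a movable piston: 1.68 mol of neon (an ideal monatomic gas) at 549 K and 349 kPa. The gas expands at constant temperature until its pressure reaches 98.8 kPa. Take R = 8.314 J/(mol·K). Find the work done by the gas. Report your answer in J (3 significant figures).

Isothermal process: W = nRT ln(V₂/V₁) = nRT ln(P₁/P₂).
W = (1.68)(8.314)(549) × ln(349/98.8)
  = 7668 × ln(3.532) = 7668 × 1.262
W_by_gas = 9677 J.

W ≈ 9680 J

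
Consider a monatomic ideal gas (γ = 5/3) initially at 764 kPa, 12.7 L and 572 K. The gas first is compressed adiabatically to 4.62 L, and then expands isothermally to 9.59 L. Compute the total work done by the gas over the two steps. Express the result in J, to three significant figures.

Step 1 (adiabatic): W = (P₁V₁ − P₂V₂)/(γ−1) = (9703 − 19040)/0.667 = -14006 J.
After step 1: P = 4121 kPa, V = 4.62 L, T = 1122 K.
Step 2 (isothermal): W = P₁V₁ ln(V₂/V₁) = (19040) ln(9.59/4.62) = 13906 J.
W_total = -14006 + 13906 = -100.5 J.

W_total ≈ -101 J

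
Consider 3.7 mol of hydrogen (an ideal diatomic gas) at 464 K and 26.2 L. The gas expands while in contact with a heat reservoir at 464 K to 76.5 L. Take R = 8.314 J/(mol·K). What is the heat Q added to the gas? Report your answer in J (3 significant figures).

Isothermal ⇒ ΔU = 0, so Q = W = nRT ln(V₂/V₁).
Q = (3.7)(8.314)(464) ln(76.5/26.2) = 14273 × 1.072 = 15294 J.

Q ≈ 15300 J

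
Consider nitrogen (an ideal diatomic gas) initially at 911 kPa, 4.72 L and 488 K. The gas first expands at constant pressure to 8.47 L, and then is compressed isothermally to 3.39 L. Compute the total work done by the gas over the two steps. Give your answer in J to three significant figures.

W_total ≈ -3650 J

Step 1 (isobaric): W = PΔV = (911 kPa)(8.47 − 4.72 L) = 3416 J.
After step 1: P = 911 kPa, V = 8.47 L, T = 875.7 K.
Step 2 (isothermal): W = P₁V₁ ln(V₂/V₁) = (7716) ln(3.39/8.47) = -7066 J.
W_total = 3416 − 7066 = -3649 J.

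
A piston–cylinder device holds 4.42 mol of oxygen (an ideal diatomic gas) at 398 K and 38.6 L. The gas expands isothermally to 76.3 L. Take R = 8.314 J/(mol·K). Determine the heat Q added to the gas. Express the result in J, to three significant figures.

Q ≈ 9970 J

Isothermal ⇒ ΔU = 0, so Q = W = nRT ln(V₂/V₁).
Q = (4.42)(8.314)(398) ln(76.3/38.6) = 14626 × 0.6814 = 9966 J.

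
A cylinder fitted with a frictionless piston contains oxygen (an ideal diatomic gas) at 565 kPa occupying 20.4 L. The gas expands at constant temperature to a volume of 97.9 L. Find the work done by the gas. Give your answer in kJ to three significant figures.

Isothermal: W = nRT ln(V₂/V₁) = P₁V₁ ln(V₂/V₁).
P₁V₁ = (565 kPa)(20.4 L) = 11526 J.
W = 11526 × ln(97.9/20.4) = 11526 × 1.568
W_by_gas = 18078 J.

W ≈ 18.1 kJ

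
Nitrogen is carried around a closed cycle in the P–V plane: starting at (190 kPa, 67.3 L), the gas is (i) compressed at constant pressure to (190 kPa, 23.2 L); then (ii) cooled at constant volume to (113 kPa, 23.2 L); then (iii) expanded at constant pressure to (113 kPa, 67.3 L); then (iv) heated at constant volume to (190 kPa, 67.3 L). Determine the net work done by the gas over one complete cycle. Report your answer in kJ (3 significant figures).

Constant-volume legs do no work.
W(i) = (190)(23.2 − 67.3) = -8379 J; W(iii) = (113)(67.3 − 23.2) = 4983 J.
W_net = -8379 + 4983 = -3396 J (the counter-clockwise enclosed area).

W_net ≈ -3.40 kJ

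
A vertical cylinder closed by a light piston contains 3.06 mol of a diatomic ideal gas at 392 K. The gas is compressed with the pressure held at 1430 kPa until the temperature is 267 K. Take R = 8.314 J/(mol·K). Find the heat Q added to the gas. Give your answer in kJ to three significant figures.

Isobaric: W = nRΔT = (3.06)(8.314)(-125) = -3180 J.
ΔU = nCᵥΔT with Cᵥ = 5R/2: ΔU = (3.06)(20.79)(-125) = -7950 J.
Q = ΔU + W = -7950 − 3180 = -11130 J.

Q ≈ -11.1 kJ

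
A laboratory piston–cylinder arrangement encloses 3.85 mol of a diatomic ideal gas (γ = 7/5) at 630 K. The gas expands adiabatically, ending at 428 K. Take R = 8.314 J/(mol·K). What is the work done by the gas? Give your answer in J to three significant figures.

Adiabatic ⇒ Q = 0, so W_by = −ΔU = nCᵥ(T₁ − T₂).
Cᵥ = 5R/2 = 20.79 J/(mol·K).
W = (3.85)(20.79)(630 − 428) = 16164 J.

W ≈ 16200 J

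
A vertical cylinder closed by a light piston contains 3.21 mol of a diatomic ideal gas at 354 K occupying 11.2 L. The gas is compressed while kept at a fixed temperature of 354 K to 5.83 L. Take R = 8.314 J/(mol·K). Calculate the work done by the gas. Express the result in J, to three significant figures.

Isothermal: W = nRT ln(V₂/V₁).
W = (3.21)(8.314)(354) × ln(5.83/11.2)
  = 9448 × -0.6529
W_by_gas = -6168 J.

W ≈ -6170 J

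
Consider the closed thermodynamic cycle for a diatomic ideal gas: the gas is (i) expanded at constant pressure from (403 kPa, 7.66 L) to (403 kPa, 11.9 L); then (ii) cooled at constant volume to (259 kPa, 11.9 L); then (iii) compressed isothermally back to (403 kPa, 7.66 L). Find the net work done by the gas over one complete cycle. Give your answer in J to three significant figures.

W_net ≈ 351 J

Leg (i): W = PΔV = (403)(11.9 − 7.66) = 1709 J.
Leg (ii): W = 0.
Leg (iii): W = PᵢVᵢ ln(V_f/Vᵢ) = (3082) ln(7.66/11.9) = -1358 J.
W_net = 1709 − 1358 = 351 J.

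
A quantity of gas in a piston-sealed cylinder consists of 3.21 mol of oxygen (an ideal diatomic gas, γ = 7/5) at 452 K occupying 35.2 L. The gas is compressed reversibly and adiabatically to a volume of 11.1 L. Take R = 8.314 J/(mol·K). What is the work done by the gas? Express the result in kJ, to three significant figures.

W ≈ -17.7 kJ

Adiabatic: TV^(γ−1) = const with γ = 7/5.
T₂ = T₁ (V₁/V₂)^(γ−1) = 452 × (35.2/11.1)^0.4 = 452 × 1.587 = 717.2 K.
W_by = nCᵥ(T₁ − T₂) = (3.21)(20.79)(452 − 717.2) = -17693 J.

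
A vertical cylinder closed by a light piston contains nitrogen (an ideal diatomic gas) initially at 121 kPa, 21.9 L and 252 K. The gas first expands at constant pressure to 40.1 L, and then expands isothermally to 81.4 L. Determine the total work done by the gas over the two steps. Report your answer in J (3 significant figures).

W_total ≈ 5640 J

Step 1 (isobaric): W = PΔV = (121 kPa)(40.1 − 21.9 L) = 2202 J.
After step 1: P = 121 kPa, V = 40.1 L, T = 461.4 K.
Step 2 (isothermal): W = P₁V₁ ln(V₂/V₁) = (4852) ln(81.4/40.1) = 3435 J.
W_total = 2202 + 3435 = 5637 J.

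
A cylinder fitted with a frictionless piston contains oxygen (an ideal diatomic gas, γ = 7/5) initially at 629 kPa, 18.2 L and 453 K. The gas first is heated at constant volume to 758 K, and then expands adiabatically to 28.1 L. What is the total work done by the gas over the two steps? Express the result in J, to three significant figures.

Step 1 (isochoric): W = 0 (constant volume).
After step 1: P = 1052 kPa (V unchanged).
Step 2 (adiabatic): W = (P₁V₁ − P₂V₂)/(γ−1) = (19155 − 16100)/0.4 = 7637 J.
W_total = 0 + 7637 = 7637 J.

W_total ≈ 7640 J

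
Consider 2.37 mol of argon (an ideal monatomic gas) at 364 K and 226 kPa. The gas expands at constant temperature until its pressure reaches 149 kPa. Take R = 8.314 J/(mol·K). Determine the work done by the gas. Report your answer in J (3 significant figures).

Isothermal process: W = nRT ln(V₂/V₁) = nRT ln(P₁/P₂).
W = (2.37)(8.314)(364) × ln(226/149)
  = 7172 × ln(1.517) = 7172 × 0.4166
W_by_gas = 2988 J.

W ≈ 2990 J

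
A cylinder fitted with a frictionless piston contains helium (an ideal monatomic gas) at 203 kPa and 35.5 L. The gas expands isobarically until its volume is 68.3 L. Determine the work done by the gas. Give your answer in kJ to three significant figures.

Isobaric: W = P ΔV.
W = (203 kPa)(68.3 − 35.5 L) = (203)(32.8) = 6658 J.

W ≈ 6.66 kJ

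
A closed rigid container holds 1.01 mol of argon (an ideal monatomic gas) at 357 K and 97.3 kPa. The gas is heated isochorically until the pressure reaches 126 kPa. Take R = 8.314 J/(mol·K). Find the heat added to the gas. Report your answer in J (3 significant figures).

Constant volume ⇒ W = 0, so Q = ΔU = nCᵥΔT with Cᵥ = 3R/2 = 12.47 J/(mol·K).
At constant V, T₂/T₁ = P₂/P₁ ⇒ ΔT = T₁(P₂/P₁ − 1) = 357·(126/97.3 − 1) = 105.3 K.
ΔU = (1.01)(12.47)(105.3) = 1326 J.

Q ≈ 1330 J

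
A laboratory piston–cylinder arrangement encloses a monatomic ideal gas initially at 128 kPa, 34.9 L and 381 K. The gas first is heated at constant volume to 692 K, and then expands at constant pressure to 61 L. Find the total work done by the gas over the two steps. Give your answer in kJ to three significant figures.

W_total ≈ 6.07 kJ

Step 1 (isochoric): W = 0 (constant volume).
After step 1: P = 232.5 kPa (V unchanged).
Step 2 (isobaric): W = PΔV = (232.5 kPa)(61 − 34.9 L) = 6068 J.
W_total = 0 + 6068 = 6068 J.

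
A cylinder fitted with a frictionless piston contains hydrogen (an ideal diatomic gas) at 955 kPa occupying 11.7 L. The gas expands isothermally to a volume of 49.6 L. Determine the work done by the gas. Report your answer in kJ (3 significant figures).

Isothermal: W = nRT ln(V₂/V₁) = P₁V₁ ln(V₂/V₁).
P₁V₁ = (955 kPa)(11.7 L) = 11174 J.
W = 11174 × ln(49.6/11.7) = 11174 × 1.444
W_by_gas = 16139 J.

W ≈ 16.1 kJ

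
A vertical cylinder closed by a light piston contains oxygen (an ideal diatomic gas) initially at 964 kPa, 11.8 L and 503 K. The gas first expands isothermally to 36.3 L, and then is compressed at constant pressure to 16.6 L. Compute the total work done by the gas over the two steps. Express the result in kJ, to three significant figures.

Step 1 (isothermal): W = P₁V₁ ln(V₂/V₁) = (11375) ln(36.3/11.8) = 12783 J.
After step 1: P = 313.4 kPa, V = 36.3 L, T = 503 K.
Step 2 (isobaric): W = PΔV = (313.4 kPa)(16.6 − 36.3 L) = -6173 J.
W_total = 12783 − 6173 = 6609 J.

W_total ≈ 6.61 kJ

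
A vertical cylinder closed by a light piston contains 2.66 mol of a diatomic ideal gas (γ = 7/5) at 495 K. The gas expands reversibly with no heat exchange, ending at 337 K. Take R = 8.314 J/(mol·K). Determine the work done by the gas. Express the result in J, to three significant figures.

W ≈ 8740 J

Adiabatic ⇒ Q = 0, so W_by = −ΔU = nCᵥ(T₁ − T₂).
Cᵥ = 5R/2 = 20.79 J/(mol·K).
W = (2.66)(20.79)(495 − 337) = 8736 J.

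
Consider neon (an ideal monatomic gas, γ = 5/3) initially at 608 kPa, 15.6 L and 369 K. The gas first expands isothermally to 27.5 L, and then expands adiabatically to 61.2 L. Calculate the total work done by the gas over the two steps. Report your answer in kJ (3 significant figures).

Step 1 (isothermal): W = P₁V₁ ln(V₂/V₁) = (9485) ln(27.5/15.6) = 5377 J.
After step 1: P = 344.9 kPa, V = 27.5 L, T = 369 K.
Step 2 (adiabatic): W = (P₁V₁ − P₂V₂)/(γ−1) = (9485 − 5564)/0.667 = 5881 J.
W_total = 5377 + 5881 = 11258 J.

W_total ≈ 11.3 kJ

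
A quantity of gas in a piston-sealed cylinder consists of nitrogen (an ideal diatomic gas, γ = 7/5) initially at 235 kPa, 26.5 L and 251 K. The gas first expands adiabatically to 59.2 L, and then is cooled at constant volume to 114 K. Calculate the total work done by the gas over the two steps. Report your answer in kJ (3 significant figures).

W_total ≈ 4.28 kJ

Step 1 (adiabatic): W = (P₁V₁ − P₂V₂)/(γ−1) = (6228 − 4515)/0.4 = 4281 J.
Step 2 (isochoric): W = 0 (constant volume).
W_total = 4281 + 0 = 4281 J.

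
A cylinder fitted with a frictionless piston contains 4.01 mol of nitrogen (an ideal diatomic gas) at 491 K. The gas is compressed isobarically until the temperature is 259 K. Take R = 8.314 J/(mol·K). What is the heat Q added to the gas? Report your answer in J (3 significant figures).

Q ≈ -27100 J

Isobaric: W = nRΔT = (4.01)(8.314)(-232) = -7735 J.
ΔU = nCᵥΔT with Cᵥ = 5R/2: ΔU = (4.01)(20.79)(-232) = -19337 J.
Q = ΔU + W = -19337 − 7735 = -27071 J.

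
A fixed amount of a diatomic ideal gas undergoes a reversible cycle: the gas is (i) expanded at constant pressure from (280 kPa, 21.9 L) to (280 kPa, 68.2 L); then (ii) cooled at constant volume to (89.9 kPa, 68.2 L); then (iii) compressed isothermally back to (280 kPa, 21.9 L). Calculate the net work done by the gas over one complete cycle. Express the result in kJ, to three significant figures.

Leg (i): W = PΔV = (280)(68.2 − 21.9) = 12964 J.
Leg (ii): W = 0.
Leg (iii): W = PᵢVᵢ ln(V_f/Vᵢ) = (6131) ln(21.9/68.2) = -6965 J.
W_net = 12964 − 6965 = 5999 J.

W_net ≈ 6.00 kJ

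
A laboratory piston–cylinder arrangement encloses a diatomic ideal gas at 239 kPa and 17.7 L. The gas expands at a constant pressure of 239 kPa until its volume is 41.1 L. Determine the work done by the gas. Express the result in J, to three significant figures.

Isobaric: W = P ΔV.
W = (239 kPa)(41.1 − 17.7 L) = (239)(23.4) = 5593 J.

W ≈ 5590 J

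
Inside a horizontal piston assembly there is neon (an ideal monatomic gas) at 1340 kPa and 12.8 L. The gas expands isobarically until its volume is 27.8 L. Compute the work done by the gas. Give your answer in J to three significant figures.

Isobaric: W = P ΔV.
W = (1340 kPa)(27.8 − 12.8 L) = (1340)(15) = 20100 J.

W ≈ 20100 J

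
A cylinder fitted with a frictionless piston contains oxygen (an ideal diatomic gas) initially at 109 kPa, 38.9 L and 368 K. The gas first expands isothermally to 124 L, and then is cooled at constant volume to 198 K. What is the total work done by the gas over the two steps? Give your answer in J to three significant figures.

W_total ≈ 4920 J

Step 1 (isothermal): W = P₁V₁ ln(V₂/V₁) = (4240) ln(124/38.9) = 4915 J.
Step 2 (isochoric): W = 0 (constant volume).
W_total = 4915 + 0 = 4915 J.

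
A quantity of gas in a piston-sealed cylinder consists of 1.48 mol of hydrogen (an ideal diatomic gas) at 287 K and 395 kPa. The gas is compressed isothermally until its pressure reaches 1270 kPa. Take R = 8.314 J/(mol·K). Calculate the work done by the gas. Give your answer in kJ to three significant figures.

W ≈ -4.12 kJ

Isothermal process: W = nRT ln(V₂/V₁) = nRT ln(P₁/P₂).
W = (1.48)(8.314)(287) × ln(395/1270)
  = 3531 × ln(0.311) = 3531 × -1.168
W_by_gas = -4124 J.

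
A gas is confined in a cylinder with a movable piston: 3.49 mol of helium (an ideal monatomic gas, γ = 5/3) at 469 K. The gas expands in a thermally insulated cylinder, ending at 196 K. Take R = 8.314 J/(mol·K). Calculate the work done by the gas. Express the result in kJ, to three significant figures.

Adiabatic ⇒ Q = 0, so W_by = −ΔU = nCᵥ(T₁ − T₂).
Cᵥ = 3R/2 = 12.47 J/(mol·K).
W = (3.49)(12.47)(469 − 196) = 11882 J.

W ≈ 11.9 kJ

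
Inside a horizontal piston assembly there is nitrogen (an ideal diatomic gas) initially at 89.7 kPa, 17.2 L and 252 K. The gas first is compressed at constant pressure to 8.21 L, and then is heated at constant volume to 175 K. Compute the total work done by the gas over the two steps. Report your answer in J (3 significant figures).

Step 1 (isobaric): W = PΔV = (89.7 kPa)(8.21 − 17.2 L) = -806.4 J.
Step 2 (isochoric): W = 0 (constant volume).
W_total = -806.4 + 0 = -806.4 J.

W_total ≈ -806 J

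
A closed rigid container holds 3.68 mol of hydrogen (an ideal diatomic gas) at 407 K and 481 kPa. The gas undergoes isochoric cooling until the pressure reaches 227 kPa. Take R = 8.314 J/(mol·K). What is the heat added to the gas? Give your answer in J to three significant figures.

Constant volume ⇒ W = 0, so Q = ΔU = nCᵥΔT with Cᵥ = 5R/2 = 20.79 J/(mol·K).
At constant V, T₂/T₁ = P₂/P₁ ⇒ ΔT = T₁(P₂/P₁ − 1) = 407·(227/481 − 1) = -214.9 K.
ΔU = (3.68)(20.79)(-214.9) = -16439 J.

Q ≈ -16400 J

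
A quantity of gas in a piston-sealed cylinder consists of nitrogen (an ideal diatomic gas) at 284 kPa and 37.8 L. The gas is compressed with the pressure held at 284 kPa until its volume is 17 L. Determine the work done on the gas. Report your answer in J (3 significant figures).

W ≈ 5910 J

Isobaric: W = P ΔV.
W = (284 kPa)(17 − 37.8 L) = (284)(-20.8) = -5907 J.
Work on gas = −W_by = 5907 J.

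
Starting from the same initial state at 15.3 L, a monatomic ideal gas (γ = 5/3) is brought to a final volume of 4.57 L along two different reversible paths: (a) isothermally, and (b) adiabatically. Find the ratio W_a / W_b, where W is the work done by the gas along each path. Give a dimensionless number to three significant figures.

Path (a) isothermal: W = P₁V₁ ln(V₂/V₁) → W_a/(P₁V₁) = -1.208.
Path (b) adiabatic: W = P₁V₁(1 − (V₁/V₂)^(γ−1))/(γ−1) → W_b/(P₁V₁) = -1.857.
W_a / W_b = -1.208 / -1.857 = 0.6507.

W_a / W_b ≈ 0.651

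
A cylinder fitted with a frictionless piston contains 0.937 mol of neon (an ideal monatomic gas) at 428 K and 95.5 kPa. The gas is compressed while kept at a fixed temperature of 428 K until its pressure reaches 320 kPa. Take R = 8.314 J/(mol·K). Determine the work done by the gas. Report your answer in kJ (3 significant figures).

W ≈ -4.03 kJ

Isothermal process: W = nRT ln(V₂/V₁) = nRT ln(P₁/P₂).
W = (0.937)(8.314)(428) × ln(95.5/320)
  = 3334 × ln(0.2984) = 3334 × -1.209
W_by_gas = -4032 J.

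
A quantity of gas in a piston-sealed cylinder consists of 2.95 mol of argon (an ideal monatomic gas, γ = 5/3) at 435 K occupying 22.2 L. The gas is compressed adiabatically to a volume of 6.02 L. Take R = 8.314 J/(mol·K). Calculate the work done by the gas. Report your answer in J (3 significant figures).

Adiabatic: TV^(γ−1) = const with γ = 5/3.
T₂ = T₁ (V₁/V₂)^(γ−1) = 435 × (22.2/6.02)^0.667 = 435 × 2.387 = 1038 K.
W_by = nCᵥ(T₁ − T₂) = (2.95)(12.47)(435 − 1038) = -22195 J.

W ≈ -22200 J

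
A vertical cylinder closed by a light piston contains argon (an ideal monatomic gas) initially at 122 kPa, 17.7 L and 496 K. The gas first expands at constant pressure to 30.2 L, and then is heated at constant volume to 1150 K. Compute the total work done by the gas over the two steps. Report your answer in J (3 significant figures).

W_total ≈ 1520 J

Step 1 (isobaric): W = PΔV = (122 kPa)(30.2 − 17.7 L) = 1525 J.
Step 2 (isochoric): W = 0 (constant volume).
W_total = 1525 + 0 = 1525 J.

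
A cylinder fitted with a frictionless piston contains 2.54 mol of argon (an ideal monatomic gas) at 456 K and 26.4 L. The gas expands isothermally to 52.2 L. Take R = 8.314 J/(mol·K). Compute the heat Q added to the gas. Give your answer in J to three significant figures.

Q ≈ 6560 J

Isothermal ⇒ ΔU = 0, so Q = W = nRT ln(V₂/V₁).
Q = (2.54)(8.314)(456) ln(52.2/26.4) = 9630 × 0.6817 = 6565 J.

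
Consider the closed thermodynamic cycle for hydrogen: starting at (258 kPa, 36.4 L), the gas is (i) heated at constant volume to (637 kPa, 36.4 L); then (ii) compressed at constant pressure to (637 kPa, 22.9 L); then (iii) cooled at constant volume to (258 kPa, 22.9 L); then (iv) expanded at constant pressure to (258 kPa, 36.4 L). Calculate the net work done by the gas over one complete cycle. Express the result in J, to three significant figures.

W_net ≈ -5120 J

Constant-volume legs do no work.
W(ii) = (637)(22.9 − 36.4) = -8600 J; W(iv) = (258)(36.4 − 22.9) = 3483 J.
W_net = -8600 + 3483 = -5116 J (the counter-clockwise enclosed area).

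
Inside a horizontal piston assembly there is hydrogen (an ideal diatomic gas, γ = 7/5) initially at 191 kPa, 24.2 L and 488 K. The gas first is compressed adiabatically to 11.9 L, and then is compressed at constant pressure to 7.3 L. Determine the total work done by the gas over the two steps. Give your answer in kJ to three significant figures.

W_total ≈ -6.17 kJ

Step 1 (adiabatic): W = (P₁V₁ − P₂V₂)/(γ−1) = (4622 − 6140)/0.4 = -3794 J.
After step 1: P = 516 kPa, V = 11.9 L, T = 648.2 K.
Step 2 (isobaric): W = PΔV = (516 kPa)(7.3 − 11.9 L) = -2373 J.
W_total = -3794 − 2373 = -6167 J.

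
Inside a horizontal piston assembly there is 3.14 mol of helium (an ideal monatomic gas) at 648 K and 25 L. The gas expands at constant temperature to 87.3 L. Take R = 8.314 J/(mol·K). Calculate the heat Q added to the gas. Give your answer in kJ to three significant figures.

Isothermal ⇒ ΔU = 0, so Q = W = nRT ln(V₂/V₁).
Q = (3.14)(8.314)(648) ln(87.3/25) = 16917 × 1.25 = 21154 J.

Q ≈ 21.2 kJ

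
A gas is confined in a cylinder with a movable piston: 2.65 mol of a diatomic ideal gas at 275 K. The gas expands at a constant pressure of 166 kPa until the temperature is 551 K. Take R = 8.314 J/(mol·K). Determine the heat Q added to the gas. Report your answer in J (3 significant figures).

Q ≈ 21300 J

Isobaric: W = nRΔT = (2.65)(8.314)(276) = 6081 J.
ΔU = nCᵥΔT with Cᵥ = 5R/2: ΔU = (2.65)(20.79)(276) = 15202 J.
Q = ΔU + W = 15202 + 6081 = 21283 J.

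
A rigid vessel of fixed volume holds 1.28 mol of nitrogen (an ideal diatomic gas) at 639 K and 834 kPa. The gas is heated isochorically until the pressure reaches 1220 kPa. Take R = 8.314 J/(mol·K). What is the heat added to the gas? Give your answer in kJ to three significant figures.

Q ≈ 7.87 kJ

Constant volume ⇒ W = 0, so Q = ΔU = nCᵥΔT with Cᵥ = 5R/2 = 20.79 J/(mol·K).
At constant V, T₂/T₁ = P₂/P₁ ⇒ ΔT = T₁(P₂/P₁ − 1) = 639·(1220/834 − 1) = 295.7 K.
ΔU = (1.28)(20.79)(295.7) = 7868 J.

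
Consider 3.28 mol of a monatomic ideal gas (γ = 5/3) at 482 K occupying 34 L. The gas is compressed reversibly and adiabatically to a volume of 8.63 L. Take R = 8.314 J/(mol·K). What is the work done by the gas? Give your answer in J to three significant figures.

Adiabatic: TV^(γ−1) = const with γ = 5/3.
T₂ = T₁ (V₁/V₂)^(γ−1) = 482 × (34/8.63)^0.667 = 482 × 2.494 = 1202 K.
W_by = nCᵥ(T₁ − T₂) = (3.28)(12.47)(482 − 1202) = -29465 J.

W ≈ -29500 J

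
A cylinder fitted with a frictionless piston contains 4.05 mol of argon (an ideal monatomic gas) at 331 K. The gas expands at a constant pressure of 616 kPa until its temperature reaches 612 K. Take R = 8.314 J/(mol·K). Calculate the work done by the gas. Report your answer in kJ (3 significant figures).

Isobaric: W = P ΔV = nR ΔT.
W = (4.05)(8.314)(612 − 331) = 9462 J.

W ≈ 9.46 kJ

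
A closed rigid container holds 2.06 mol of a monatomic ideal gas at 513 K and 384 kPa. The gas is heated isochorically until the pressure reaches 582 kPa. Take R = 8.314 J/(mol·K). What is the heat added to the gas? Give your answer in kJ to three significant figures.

Q ≈ 6.80 kJ

Constant volume ⇒ W = 0, so Q = ΔU = nCᵥΔT with Cᵥ = 3R/2 = 12.47 J/(mol·K).
At constant V, T₂/T₁ = P₂/P₁ ⇒ ΔT = T₁(P₂/P₁ − 1) = 513·(582/384 − 1) = 264.5 K.
ΔU = (2.06)(12.47)(264.5) = 6795 J.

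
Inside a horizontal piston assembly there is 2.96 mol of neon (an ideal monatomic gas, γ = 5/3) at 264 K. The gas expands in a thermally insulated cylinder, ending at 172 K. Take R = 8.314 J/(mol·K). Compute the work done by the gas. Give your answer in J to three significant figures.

Adiabatic ⇒ Q = 0, so W_by = −ΔU = nCᵥ(T₁ − T₂).
Cᵥ = 3R/2 = 12.47 J/(mol·K).
W = (2.96)(12.47)(264 − 172) = 3396 J.

W ≈ 3400 J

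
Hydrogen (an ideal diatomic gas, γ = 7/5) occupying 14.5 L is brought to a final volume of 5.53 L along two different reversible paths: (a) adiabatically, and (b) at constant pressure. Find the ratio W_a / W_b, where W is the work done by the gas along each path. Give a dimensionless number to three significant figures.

W_a / W_b ≈ 1.90

Path (a) adiabatic: W = P₁V₁(1 − (V₁/V₂)^(γ−1))/(γ−1) → W_a/(P₁V₁) = -1.176.
Path (b) isobaric: W = P₁(V₂ − V₁) → W_b/(P₁V₁) = -0.6186.
W_a / W_b = -1.176 / -0.6186 = 1.901.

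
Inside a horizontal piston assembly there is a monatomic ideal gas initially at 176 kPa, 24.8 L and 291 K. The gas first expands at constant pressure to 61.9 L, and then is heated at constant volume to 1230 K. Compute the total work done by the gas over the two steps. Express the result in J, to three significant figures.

Step 1 (isobaric): W = PΔV = (176 kPa)(61.9 − 24.8 L) = 6530 J.
Step 2 (isochoric): W = 0 (constant volume).
W_total = 6530 + 0 = 6530 J.

W_total ≈ 6530 J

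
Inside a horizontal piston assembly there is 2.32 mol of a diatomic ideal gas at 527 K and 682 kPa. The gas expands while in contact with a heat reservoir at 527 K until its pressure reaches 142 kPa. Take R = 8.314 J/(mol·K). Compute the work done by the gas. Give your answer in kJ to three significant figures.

W ≈ 16.0 kJ

Isothermal process: W = nRT ln(V₂/V₁) = nRT ln(P₁/P₂).
W = (2.32)(8.314)(527) × ln(682/142)
  = 10165 × ln(4.803) = 10165 × 1.569
W_by_gas = 15951 J.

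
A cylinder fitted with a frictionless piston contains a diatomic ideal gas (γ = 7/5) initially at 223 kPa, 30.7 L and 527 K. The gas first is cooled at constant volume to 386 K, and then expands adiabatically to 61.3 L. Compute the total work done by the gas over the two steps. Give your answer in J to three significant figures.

W_total ≈ 3030 J

Step 1 (isochoric): W = 0 (constant volume).
After step 1: P = 163.3 kPa (V unchanged).
Step 2 (adiabatic): W = (P₁V₁ − P₂V₂)/(γ−1) = (5014 − 3803)/0.4 = 3029 J.
W_total = 0 + 3029 = 3029 J.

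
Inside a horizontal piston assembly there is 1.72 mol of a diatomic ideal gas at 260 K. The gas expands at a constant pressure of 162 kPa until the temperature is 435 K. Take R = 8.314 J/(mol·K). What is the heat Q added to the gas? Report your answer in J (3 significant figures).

Isobaric: W = nRΔT = (1.72)(8.314)(175) = 2503 J.
ΔU = nCᵥΔT with Cᵥ = 5R/2: ΔU = (1.72)(20.79)(175) = 6256 J.
Q = ΔU + W = 6256 + 2503 = 8759 J.

Q ≈ 8760 J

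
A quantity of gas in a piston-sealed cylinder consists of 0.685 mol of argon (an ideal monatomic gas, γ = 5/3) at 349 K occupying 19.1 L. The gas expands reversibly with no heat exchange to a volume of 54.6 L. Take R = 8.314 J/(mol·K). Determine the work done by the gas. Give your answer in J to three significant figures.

W ≈ 1500 J

Adiabatic: TV^(γ−1) = const with γ = 5/3.
T₂ = T₁ (V₁/V₂)^(γ−1) = 349 × (19.1/54.6)^0.667 = 349 × 0.4965 = 173.3 K.
W_by = nCᵥ(T₁ − T₂) = (0.685)(12.47)(349 − 173.3) = 1501 J.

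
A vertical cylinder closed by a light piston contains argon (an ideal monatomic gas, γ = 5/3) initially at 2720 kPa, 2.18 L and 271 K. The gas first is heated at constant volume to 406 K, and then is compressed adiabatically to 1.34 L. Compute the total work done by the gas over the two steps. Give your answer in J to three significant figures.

Step 1 (isochoric): W = 0 (constant volume).
After step 1: P = 4075 kPa (V unchanged).
Step 2 (adiabatic): W = (P₁V₁ − P₂V₂)/(γ−1) = (8883 − 12288)/0.667 = -5107 J.
W_total = 0 − 5107 = -5107 J.

W_total ≈ -5110 J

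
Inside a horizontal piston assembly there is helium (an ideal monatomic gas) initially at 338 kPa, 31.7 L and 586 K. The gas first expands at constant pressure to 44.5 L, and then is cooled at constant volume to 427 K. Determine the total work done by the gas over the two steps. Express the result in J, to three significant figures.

Step 1 (isobaric): W = PΔV = (338 kPa)(44.5 − 31.7 L) = 4326 J.
Step 2 (isochoric): W = 0 (constant volume).
W_total = 4326 + 0 = 4326 J.

W_total ≈ 4330 J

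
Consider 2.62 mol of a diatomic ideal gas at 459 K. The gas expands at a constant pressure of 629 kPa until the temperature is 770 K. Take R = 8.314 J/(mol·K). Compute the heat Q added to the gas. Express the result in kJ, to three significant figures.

Isobaric: W = nRΔT = (2.62)(8.314)(311) = 6774 J.
ΔU = nCᵥΔT with Cᵥ = 5R/2: ΔU = (2.62)(20.79)(311) = 16936 J.
Q = ΔU + W = 16936 + 6774 = 23710 J.

Q ≈ 23.7 kJ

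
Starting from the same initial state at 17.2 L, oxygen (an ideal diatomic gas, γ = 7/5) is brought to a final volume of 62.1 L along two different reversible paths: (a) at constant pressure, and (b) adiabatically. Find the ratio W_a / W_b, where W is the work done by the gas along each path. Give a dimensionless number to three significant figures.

Path (a) isobaric: W = P₁(V₂ − V₁) → W_a/(P₁V₁) = 2.61.
Path (b) adiabatic: W = P₁V₁(1 − (V₁/V₂)^(γ−1))/(γ−1) → W_b/(P₁V₁) = 1.004.
W_a / W_b = 2.61 / 1.004 = 2.6.

W_a / W_b ≈ 2.60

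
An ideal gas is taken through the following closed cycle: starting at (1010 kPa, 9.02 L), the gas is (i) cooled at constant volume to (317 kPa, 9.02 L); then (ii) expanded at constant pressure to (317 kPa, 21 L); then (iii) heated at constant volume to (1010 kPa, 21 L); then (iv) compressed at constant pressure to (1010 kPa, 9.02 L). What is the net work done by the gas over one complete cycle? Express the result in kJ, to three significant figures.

W_net ≈ -8.30 kJ

Constant-volume legs do no work.
W(ii) = (317)(21 − 9.02) = 3798 J; W(iv) = (1010)(9.02 − 21) = -12100 J.
W_net = 3798 − 12100 = -8302 J (the counter-clockwise enclosed area).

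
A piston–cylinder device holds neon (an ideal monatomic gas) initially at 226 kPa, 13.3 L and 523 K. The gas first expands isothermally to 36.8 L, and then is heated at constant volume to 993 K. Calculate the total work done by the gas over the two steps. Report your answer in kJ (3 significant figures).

W_total ≈ 3.06 kJ

Step 1 (isothermal): W = P₁V₁ ln(V₂/V₁) = (3006) ln(36.8/13.3) = 3059 J.
Step 2 (isochoric): W = 0 (constant volume).
W_total = 3059 + 0 = 3059 J.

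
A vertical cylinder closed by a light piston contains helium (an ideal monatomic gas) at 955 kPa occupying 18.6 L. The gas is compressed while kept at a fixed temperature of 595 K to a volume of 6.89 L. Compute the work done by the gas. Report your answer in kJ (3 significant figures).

W ≈ -17.6 kJ

Isothermal: W = nRT ln(V₂/V₁) = P₁V₁ ln(V₂/V₁).
P₁V₁ = (955 kPa)(18.6 L) = 17763 J.
W = 17763 × ln(6.89/18.6) = 17763 × -0.9931
W_by_gas = -17640 J.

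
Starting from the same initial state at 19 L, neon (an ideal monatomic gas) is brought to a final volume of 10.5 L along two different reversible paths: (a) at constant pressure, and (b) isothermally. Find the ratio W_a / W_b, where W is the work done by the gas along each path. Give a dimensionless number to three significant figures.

W_a / W_b ≈ 0.754

Path (a) isobaric: W = P₁(V₂ − V₁) → W_a/(P₁V₁) = -0.4474.
Path (b) isothermal: W = P₁V₁ ln(V₂/V₁) → W_b/(P₁V₁) = -0.5931.
W_a / W_b = -0.4474 / -0.5931 = 0.7543.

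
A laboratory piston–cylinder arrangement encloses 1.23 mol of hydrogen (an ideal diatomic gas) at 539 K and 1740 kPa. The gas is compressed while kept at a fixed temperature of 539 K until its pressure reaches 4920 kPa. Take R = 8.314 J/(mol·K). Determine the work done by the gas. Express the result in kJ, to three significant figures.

Isothermal process: W = nRT ln(V₂/V₁) = nRT ln(P₁/P₂).
W = (1.23)(8.314)(539) × ln(1740/4920)
  = 5512 × ln(0.3537) = 5512 × -1.039
W_by_gas = -5729 J.

W ≈ -5.73 kJ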